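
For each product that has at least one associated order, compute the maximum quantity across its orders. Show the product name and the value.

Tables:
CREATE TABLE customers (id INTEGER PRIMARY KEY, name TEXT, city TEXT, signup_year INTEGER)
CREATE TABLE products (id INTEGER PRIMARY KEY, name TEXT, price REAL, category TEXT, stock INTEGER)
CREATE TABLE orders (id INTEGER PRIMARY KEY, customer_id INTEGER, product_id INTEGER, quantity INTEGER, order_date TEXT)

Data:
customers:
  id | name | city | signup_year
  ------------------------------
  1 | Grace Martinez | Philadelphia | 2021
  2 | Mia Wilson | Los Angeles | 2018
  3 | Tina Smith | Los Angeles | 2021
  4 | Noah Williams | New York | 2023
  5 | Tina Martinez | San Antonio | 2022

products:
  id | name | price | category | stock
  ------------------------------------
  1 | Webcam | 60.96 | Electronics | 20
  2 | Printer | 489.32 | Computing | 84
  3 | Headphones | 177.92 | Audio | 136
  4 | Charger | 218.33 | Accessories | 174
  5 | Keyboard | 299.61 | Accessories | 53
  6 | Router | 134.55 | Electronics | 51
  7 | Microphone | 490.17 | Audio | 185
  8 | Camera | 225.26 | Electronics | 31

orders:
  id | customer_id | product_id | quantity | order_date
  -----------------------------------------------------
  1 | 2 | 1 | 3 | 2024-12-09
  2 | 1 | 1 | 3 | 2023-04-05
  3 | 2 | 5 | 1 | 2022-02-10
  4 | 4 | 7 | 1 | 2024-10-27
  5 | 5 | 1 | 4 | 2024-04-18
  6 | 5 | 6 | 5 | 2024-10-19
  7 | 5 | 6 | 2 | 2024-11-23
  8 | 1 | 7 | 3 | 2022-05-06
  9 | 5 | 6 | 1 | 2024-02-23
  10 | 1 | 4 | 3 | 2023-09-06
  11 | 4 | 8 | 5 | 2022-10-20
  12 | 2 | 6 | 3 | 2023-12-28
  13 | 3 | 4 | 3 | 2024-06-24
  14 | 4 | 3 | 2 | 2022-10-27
SELECT p.name, MAX(c.quantity) AS max_quantity FROM orders c JOIN products p ON c.product_id = p.id GROUP BY p.id, p.name

Execution result:
name | max_quantity
Webcam | 4
Headphones | 2
Charger | 3
Keyboard | 1
Router | 5
Microphone | 3
Camera | 5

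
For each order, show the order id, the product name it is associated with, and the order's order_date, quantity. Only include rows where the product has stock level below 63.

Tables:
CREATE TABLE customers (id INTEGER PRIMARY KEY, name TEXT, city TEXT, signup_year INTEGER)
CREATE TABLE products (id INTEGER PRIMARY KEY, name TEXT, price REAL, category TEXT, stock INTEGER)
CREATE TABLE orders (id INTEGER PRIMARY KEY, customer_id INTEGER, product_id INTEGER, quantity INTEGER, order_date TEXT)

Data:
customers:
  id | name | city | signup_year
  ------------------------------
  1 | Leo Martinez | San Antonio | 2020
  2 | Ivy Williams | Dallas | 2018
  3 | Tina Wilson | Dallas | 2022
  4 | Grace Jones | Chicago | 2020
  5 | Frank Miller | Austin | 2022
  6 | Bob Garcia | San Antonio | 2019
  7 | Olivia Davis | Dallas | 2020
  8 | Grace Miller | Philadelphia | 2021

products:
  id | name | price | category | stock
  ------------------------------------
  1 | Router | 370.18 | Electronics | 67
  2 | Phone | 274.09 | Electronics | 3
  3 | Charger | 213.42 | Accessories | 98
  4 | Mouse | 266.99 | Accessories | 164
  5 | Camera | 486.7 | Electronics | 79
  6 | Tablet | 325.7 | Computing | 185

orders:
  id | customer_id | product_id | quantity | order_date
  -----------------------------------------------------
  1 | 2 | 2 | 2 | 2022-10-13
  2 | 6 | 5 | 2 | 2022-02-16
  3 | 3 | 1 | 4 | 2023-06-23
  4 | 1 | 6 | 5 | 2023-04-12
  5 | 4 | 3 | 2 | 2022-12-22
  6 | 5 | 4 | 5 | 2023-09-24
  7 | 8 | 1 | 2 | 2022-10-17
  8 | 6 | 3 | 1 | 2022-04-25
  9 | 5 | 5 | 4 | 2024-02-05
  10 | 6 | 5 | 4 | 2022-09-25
SELECT c.id, p.name AS product, c.order_date, c.quantity FROM orders c JOIN products p ON c.product_id = p.id WHERE p.stock < 63

Execution result:
id | product | order_date | quantity
1 | Phone | 2022-10-13 | 2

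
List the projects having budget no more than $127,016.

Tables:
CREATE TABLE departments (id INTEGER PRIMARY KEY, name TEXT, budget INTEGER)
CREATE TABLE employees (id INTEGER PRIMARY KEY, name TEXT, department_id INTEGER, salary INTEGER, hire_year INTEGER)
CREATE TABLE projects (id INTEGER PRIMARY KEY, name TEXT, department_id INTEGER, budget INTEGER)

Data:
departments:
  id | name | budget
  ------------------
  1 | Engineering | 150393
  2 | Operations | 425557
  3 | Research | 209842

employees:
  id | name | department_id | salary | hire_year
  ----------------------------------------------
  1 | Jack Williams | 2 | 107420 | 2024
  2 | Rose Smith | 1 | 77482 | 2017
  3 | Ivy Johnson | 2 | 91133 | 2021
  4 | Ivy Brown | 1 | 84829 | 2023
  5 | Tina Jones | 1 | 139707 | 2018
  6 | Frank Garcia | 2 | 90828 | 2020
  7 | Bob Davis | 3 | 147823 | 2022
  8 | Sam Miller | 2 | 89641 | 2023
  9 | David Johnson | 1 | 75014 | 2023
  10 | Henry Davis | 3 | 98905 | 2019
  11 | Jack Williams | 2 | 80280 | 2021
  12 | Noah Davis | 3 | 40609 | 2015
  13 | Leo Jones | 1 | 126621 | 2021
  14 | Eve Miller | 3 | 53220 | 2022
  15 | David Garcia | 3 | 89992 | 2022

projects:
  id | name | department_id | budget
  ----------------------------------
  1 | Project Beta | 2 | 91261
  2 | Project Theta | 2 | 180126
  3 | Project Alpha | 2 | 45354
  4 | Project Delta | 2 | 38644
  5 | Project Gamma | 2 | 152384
SELECT name, budget FROM projects WHERE budget <= 127016

Execution result:
name | budget
Project Beta | 91261
Project Alpha | 45354
Project Delta | 38644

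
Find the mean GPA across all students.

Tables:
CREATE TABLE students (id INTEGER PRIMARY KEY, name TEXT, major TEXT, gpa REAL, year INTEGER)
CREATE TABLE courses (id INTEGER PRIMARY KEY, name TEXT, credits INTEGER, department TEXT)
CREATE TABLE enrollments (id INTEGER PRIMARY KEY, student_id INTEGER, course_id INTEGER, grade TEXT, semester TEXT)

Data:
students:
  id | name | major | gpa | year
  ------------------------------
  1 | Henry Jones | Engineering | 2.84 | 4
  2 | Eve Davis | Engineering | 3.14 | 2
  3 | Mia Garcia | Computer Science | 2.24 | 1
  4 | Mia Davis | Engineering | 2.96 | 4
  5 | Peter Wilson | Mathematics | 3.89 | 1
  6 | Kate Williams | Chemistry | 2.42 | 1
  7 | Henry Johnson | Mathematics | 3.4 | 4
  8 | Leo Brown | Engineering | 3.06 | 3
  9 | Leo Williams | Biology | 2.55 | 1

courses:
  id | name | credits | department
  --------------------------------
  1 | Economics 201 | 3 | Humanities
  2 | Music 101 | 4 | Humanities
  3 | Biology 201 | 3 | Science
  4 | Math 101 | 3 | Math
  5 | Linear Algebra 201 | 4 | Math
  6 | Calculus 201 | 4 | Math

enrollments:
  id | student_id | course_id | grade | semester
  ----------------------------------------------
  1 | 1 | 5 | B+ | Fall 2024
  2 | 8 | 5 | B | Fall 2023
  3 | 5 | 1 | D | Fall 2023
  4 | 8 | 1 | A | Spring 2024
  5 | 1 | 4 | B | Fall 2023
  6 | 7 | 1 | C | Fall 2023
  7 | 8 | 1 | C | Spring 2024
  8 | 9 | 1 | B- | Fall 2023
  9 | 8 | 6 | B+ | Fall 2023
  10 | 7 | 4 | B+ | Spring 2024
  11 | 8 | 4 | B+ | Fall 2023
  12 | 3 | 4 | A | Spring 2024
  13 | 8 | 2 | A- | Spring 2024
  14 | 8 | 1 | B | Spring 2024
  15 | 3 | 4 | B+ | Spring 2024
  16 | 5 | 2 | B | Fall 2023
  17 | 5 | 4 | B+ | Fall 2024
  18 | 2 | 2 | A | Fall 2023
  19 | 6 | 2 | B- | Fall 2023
SELECT AVG(gpa) FROM students

Execution result:
2.94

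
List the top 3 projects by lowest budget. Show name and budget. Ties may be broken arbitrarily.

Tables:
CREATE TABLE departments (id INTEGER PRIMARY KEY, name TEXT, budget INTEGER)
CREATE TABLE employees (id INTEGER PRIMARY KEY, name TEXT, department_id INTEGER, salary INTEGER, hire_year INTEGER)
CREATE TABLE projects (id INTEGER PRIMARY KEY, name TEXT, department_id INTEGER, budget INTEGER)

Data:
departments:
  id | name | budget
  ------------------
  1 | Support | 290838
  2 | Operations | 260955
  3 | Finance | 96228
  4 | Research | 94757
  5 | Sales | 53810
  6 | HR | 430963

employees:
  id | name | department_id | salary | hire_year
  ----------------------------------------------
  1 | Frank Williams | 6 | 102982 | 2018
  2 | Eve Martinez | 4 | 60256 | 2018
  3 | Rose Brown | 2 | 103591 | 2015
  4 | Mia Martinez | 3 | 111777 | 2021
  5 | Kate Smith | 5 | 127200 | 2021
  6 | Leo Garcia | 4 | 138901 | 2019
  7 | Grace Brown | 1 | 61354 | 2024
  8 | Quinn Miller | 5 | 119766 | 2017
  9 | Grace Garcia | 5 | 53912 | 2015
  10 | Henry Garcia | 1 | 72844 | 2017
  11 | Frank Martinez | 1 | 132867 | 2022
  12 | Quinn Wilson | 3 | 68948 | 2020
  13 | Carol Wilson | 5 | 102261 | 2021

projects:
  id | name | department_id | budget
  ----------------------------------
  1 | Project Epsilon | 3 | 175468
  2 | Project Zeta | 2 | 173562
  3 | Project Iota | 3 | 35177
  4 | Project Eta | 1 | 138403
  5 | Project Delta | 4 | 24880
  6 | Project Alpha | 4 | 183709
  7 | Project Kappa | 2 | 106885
SELECT name, budget FROM projects ORDER BY budget ASC LIMIT 3

Execution result:
name | budget
Project Delta | 24880
Project Iota | 35177
Project Kappa | 106885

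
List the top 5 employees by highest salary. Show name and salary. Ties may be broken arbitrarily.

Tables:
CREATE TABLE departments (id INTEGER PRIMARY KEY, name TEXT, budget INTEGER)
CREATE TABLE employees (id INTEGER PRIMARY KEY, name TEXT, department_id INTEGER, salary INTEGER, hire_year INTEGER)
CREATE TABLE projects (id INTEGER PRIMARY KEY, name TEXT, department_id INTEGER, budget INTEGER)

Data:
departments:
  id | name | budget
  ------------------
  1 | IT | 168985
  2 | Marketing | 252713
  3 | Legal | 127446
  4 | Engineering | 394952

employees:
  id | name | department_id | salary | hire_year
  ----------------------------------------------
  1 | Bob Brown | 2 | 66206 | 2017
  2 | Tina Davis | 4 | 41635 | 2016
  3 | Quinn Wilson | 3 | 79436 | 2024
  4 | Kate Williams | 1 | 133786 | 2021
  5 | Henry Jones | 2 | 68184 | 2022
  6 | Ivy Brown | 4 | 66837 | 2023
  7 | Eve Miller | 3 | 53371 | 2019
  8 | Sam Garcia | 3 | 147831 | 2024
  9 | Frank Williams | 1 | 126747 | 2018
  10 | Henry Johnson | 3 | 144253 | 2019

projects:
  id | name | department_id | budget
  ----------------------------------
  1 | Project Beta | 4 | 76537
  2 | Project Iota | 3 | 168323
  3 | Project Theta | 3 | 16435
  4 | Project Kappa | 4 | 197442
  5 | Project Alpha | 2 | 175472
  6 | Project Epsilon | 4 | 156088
SELECT name, salary FROM employees ORDER BY salary DESC LIMIT 5

Execution result:
name | salary
Sam Garcia | 147831
Henry Johnson | 144253
Kate Williams | 133786
Frank Williams | 126747
Quinn Wilson | 79436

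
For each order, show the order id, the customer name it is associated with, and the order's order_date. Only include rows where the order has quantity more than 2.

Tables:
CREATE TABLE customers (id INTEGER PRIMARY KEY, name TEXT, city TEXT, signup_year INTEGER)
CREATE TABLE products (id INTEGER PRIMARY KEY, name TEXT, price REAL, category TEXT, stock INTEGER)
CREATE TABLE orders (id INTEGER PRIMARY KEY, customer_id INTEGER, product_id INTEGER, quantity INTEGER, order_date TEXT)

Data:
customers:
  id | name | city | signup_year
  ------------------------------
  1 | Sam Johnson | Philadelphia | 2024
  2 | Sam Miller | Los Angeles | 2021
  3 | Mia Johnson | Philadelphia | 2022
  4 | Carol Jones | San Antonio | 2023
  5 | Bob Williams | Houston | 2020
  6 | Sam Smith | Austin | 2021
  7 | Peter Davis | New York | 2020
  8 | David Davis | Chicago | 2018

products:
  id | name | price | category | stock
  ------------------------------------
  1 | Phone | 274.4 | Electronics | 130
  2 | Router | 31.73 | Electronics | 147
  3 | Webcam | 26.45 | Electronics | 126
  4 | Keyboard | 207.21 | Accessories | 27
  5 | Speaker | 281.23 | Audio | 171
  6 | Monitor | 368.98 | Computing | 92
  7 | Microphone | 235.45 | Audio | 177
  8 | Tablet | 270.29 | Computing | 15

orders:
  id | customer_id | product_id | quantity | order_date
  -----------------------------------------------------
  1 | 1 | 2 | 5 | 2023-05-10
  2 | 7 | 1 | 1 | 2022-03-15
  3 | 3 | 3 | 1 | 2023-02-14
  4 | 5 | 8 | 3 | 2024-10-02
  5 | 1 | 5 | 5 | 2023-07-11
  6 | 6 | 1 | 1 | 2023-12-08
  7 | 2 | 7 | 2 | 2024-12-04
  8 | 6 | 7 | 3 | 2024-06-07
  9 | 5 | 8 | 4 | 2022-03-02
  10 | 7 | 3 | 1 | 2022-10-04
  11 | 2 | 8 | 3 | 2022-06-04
SELECT c.id, p.name AS customer, c.order_date FROM orders c JOIN customers p ON c.customer_id = p.id WHERE c.quantity > 2

Execution result:
id | customer | order_date
1 | Sam Johnson | 2023-05-10
4 | Bob Williams | 2024-10-02
5 | Sam Johnson | 2023-07-11
8 | Sam Smith | 2024-06-07
9 | Bob Williams | 2022-03-02
11 | Sam Miller | 2022-06-04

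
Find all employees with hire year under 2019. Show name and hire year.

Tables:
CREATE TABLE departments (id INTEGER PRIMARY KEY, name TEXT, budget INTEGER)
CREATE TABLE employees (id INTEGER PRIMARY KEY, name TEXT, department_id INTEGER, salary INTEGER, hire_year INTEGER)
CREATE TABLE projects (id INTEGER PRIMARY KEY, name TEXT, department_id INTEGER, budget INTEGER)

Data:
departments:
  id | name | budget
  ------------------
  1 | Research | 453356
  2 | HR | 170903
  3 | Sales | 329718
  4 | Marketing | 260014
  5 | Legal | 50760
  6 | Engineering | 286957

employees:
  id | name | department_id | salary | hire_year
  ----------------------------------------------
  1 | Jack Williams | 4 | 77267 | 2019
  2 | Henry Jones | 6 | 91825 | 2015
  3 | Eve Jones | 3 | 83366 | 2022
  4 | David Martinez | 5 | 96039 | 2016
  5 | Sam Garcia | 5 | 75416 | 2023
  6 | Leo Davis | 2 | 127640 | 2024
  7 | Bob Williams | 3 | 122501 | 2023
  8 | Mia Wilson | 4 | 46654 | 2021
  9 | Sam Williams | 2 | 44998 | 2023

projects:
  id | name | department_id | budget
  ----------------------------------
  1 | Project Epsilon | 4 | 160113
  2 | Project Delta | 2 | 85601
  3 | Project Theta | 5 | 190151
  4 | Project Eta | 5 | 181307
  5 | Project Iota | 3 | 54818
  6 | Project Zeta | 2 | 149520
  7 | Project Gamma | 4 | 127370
SELECT name, hire_year FROM employees WHERE hire_year < 2019

Execution result:
name | hire_year
Henry Jones | 2015
David Martinez | 2016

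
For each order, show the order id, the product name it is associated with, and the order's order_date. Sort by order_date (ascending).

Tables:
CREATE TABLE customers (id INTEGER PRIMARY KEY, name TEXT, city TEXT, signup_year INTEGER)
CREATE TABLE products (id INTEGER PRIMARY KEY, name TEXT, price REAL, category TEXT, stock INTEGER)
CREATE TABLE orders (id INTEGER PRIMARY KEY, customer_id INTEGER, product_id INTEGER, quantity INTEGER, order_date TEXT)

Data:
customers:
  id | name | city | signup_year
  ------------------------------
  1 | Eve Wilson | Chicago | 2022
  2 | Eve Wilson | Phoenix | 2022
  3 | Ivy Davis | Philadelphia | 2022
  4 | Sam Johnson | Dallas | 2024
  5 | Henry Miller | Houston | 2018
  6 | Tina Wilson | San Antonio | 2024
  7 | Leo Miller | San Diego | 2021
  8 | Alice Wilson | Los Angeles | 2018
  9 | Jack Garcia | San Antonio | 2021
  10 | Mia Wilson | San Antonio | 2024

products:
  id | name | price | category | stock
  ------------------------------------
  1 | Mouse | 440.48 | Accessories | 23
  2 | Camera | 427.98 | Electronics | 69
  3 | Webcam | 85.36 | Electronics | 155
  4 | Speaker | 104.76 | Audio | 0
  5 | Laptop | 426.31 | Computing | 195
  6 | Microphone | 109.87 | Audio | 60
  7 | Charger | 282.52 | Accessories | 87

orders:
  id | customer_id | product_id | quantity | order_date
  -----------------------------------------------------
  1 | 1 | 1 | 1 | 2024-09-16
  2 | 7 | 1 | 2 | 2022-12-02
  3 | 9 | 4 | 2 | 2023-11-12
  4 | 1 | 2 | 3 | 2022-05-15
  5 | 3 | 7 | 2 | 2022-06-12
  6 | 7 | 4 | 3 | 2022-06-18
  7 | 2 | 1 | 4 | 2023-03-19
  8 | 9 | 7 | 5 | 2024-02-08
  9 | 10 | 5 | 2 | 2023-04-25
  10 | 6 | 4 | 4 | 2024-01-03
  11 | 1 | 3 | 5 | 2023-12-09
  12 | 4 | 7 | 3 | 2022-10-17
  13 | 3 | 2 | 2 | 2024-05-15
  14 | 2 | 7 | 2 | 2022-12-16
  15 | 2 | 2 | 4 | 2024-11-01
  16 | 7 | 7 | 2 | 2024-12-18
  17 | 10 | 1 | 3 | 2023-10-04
SELECT c.id, p.name AS product, c.order_date FROM orders c JOIN products p ON c.product_id = p.id ORDER BY c.order_date ASC

Execution result:
id | product | order_date
4 | Camera | 2022-05-15
5 | Charger | 2022-06-12
6 | Speaker | 2022-06-18
12 | Charger | 2022-10-17
2 | Mouse | 2022-12-02
14 | Charger | 2022-12-16
7 | Mouse | 2023-03-19
9 | Laptop | 2023-04-25
17 | Mouse | 2023-10-04
3 | Speaker | 2023-11-12
11 | Webcam | 2023-12-09
10 | Speaker | 2024-01-03
8 | Charger | 2024-02-08
13 | Camera | 2024-05-15
1 | Mouse | 2024-09-16
15 | Camera | 2024-11-01
16 | Charger | 2024-12-18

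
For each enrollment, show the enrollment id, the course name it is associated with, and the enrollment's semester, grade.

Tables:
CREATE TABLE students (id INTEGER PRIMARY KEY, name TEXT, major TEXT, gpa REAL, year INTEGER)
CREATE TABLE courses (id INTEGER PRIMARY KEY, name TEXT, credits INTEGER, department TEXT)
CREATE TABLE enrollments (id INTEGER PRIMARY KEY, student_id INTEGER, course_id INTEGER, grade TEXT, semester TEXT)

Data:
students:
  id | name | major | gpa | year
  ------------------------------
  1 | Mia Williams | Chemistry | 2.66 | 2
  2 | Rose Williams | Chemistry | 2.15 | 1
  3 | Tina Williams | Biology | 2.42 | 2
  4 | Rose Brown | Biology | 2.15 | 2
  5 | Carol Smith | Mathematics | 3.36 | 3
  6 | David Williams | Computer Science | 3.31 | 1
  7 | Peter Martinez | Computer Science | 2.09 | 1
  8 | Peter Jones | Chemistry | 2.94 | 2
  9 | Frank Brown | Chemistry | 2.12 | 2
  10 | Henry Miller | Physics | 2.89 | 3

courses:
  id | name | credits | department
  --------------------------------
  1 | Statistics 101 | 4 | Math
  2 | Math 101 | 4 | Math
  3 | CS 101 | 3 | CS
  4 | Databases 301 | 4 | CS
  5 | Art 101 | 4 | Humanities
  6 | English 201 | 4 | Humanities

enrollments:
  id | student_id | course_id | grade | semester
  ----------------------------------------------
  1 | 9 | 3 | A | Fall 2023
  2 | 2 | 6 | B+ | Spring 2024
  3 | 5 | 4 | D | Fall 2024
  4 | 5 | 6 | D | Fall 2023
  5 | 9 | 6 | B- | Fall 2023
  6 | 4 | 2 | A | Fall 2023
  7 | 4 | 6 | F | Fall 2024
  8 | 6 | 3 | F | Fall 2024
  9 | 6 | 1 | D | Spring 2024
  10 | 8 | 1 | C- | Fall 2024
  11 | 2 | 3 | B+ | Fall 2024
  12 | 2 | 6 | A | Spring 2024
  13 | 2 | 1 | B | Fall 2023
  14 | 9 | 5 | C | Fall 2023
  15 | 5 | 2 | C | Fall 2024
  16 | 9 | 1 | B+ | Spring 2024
SELECT c.id, p.name AS course, c.semester, c.grade FROM enrollments c JOIN courses p ON c.course_id = p.id

Execution result:
id | course | semester | grade
1 | CS 101 | Fall 2023 | A
2 | English 201 | Spring 2024 | B+
3 | Databases 301 | Fall 2024 | D
4 | English 201 | Fall 2023 | D
5 | English 201 | Fall 2023 | B-
6 | Math 101 | Fall 2023 | A
7 | English 201 | Fall 2024 | F
8 | CS 101 | Fall 2024 | F
9 | Statistics 101 | Spring 2024 | D
10 | Statistics 101 | Fall 2024 | C-
11 | CS 101 | Fall 2024 | B+
12 | English 201 | Spring 2024 | A
13 | Statistics 101 | Fall 2023 | B
14 | Art 101 | Fall 2023 | C
15 | Math 101 | Fall 2024 | C
16 | Statistics 101 | Spring 2024 | B+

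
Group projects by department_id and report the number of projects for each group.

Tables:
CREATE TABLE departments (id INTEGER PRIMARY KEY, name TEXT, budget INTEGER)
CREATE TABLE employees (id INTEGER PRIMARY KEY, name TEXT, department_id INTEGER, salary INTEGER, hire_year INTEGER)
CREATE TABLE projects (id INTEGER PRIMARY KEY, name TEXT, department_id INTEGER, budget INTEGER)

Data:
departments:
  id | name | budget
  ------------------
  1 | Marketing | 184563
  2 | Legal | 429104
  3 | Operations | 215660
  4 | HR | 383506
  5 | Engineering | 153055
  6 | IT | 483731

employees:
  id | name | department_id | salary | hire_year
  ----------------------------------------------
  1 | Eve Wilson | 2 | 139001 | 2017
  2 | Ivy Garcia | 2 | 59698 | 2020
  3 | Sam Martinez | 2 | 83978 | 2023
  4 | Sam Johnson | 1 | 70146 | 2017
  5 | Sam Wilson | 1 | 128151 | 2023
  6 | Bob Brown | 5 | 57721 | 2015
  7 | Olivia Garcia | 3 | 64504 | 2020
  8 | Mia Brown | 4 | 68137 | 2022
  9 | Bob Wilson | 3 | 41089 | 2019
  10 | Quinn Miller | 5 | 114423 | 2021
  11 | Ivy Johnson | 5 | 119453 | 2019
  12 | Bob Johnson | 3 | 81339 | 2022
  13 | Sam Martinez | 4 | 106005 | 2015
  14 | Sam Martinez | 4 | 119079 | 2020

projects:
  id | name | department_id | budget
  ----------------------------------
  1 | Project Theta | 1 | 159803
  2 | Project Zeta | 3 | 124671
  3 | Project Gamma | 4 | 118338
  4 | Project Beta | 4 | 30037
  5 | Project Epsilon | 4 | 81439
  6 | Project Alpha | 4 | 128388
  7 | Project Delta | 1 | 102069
SELECT department_id, COUNT(*) AS n FROM projects GROUP BY department_id

Execution result:
department_id | n
1 | 2
3 | 1
4 | 4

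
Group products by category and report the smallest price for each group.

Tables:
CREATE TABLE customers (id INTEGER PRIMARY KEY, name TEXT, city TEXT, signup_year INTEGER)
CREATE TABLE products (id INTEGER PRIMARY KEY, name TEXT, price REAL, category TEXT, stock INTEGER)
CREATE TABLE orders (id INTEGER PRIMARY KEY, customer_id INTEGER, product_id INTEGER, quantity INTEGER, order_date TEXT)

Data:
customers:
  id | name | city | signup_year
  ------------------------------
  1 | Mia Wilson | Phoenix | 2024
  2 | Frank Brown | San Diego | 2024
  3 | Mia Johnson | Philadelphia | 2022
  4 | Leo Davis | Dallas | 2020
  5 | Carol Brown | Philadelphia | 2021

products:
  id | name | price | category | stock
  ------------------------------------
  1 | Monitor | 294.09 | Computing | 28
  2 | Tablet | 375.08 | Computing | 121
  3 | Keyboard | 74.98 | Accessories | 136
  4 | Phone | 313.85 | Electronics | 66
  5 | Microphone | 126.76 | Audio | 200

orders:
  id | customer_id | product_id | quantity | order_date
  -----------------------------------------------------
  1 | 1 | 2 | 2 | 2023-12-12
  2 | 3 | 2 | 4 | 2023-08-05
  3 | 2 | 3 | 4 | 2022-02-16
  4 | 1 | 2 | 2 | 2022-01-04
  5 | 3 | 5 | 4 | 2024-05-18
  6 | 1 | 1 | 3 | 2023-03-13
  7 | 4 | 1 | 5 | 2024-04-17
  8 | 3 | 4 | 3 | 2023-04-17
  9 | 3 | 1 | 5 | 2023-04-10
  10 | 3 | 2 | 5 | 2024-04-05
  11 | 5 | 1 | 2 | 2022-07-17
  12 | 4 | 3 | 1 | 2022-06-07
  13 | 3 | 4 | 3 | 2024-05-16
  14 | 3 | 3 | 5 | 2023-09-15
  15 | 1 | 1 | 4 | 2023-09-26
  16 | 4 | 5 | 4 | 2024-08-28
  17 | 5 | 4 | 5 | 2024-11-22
SELECT category, MIN(price) AS min_price FROM products GROUP BY category

Execution result:
category | min_price
Accessories | 74.98
Audio | 126.76
Computing | 294.09
Electronics | 313.85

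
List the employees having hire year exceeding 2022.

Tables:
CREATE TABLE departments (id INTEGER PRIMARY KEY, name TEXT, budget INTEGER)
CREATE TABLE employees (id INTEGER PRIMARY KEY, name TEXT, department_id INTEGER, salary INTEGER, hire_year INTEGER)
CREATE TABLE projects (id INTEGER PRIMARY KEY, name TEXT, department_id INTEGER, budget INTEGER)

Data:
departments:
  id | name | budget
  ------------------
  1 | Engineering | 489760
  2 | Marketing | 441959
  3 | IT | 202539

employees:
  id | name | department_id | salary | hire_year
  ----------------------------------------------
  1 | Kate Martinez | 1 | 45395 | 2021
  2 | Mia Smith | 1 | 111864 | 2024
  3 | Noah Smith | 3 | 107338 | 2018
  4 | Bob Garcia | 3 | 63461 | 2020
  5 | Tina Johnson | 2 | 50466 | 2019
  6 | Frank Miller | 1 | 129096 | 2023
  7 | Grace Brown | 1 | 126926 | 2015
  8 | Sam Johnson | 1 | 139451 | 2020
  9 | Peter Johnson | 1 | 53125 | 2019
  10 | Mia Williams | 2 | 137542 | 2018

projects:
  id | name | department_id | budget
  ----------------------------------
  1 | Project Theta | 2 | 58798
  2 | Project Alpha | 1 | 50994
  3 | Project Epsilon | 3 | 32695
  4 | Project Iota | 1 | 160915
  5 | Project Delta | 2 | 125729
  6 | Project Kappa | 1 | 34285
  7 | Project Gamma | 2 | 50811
SELECT name, hire_year FROM employees WHERE hire_year > 2022

Execution result:
name | hire_year
Mia Smith | 2024
Frank Miller | 2023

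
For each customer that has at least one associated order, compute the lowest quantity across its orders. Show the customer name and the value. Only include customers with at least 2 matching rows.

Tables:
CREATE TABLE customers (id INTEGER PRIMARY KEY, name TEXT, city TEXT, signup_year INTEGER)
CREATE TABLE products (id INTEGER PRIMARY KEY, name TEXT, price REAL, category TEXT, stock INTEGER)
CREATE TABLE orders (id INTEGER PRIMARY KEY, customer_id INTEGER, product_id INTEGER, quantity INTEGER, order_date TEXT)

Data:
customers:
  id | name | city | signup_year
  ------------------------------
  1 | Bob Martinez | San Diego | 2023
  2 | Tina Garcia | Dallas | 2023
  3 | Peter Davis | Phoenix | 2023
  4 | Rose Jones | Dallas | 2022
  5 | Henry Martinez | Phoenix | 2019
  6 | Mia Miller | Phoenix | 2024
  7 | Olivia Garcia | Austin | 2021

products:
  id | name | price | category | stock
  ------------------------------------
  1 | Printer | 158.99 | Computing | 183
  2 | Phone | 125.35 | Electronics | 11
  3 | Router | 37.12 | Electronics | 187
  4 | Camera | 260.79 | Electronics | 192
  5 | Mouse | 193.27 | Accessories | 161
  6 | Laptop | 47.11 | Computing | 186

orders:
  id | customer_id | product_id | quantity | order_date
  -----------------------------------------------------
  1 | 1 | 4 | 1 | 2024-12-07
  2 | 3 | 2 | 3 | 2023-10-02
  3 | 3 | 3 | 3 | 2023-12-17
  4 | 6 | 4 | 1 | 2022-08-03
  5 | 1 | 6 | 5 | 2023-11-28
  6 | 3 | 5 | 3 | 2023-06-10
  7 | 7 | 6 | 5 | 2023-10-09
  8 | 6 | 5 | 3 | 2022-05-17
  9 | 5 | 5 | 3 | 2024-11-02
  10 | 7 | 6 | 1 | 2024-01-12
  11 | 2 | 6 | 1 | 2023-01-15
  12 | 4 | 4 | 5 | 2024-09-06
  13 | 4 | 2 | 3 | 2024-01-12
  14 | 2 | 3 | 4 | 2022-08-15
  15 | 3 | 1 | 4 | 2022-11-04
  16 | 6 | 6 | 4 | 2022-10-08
SELECT p.name, MIN(c.quantity) AS min_quantity FROM orders c JOIN customers p ON c.customer_id = p.id GROUP BY p.id, p.name HAVING COUNT(*) >= 2

Execution result:
name | min_quantity
Bob Martinez | 1
Tina Garcia | 1
Peter Davis | 3
Rose Jones | 3
Mia Miller | 1
Olivia Garcia | 1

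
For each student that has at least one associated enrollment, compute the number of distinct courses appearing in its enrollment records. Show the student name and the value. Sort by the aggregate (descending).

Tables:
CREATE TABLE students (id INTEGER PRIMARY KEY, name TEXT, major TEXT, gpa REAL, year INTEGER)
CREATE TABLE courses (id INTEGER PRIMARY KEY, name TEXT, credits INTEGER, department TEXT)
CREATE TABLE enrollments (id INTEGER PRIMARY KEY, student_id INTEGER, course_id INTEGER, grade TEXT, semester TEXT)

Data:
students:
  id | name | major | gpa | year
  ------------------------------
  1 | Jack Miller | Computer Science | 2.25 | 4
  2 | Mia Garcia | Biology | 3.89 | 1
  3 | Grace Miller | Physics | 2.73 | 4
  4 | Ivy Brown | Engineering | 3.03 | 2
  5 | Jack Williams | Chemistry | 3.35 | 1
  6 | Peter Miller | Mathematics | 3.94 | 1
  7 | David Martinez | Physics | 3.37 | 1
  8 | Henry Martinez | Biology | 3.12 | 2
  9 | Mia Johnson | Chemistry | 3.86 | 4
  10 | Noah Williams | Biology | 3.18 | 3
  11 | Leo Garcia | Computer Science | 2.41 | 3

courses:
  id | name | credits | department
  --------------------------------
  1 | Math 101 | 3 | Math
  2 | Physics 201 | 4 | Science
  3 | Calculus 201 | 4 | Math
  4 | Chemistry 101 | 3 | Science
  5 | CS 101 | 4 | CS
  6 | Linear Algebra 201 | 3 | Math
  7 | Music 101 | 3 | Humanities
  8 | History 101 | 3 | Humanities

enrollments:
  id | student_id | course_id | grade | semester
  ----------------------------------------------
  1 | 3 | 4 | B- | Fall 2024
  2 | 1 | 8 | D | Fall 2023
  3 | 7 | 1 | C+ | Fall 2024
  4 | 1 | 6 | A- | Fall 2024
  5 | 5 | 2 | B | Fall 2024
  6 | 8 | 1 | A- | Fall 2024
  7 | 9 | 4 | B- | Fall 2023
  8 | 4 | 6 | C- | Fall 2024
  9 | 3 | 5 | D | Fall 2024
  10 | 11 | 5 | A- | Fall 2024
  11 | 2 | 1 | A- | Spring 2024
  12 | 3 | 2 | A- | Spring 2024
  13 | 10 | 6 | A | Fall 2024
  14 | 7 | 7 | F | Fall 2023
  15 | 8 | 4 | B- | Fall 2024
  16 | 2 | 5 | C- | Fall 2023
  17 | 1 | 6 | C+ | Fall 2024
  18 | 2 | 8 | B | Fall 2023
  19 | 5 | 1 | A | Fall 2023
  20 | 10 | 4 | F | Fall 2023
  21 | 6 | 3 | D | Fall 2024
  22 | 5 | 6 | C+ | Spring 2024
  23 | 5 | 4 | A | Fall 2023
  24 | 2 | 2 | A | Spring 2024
SELECT p.name, COUNT(DISTINCT c.course_id) AS distinct_course_count FROM enrollments c JOIN students p ON c.student_id = p.id GROUP BY p.id, p.name ORDER BY distinct_course_count DESC

Execution result:
name | distinct_course_count
Mia Garcia | 4
Jack Williams | 4
Grace Miller | 3
Jack Miller | 2
David Martinez | 2
Henry Martinez | 2
Noah Williams | 2
Ivy Brown | 1
Peter Miller | 1
Mia Johnson | 1
Leo Garcia | 1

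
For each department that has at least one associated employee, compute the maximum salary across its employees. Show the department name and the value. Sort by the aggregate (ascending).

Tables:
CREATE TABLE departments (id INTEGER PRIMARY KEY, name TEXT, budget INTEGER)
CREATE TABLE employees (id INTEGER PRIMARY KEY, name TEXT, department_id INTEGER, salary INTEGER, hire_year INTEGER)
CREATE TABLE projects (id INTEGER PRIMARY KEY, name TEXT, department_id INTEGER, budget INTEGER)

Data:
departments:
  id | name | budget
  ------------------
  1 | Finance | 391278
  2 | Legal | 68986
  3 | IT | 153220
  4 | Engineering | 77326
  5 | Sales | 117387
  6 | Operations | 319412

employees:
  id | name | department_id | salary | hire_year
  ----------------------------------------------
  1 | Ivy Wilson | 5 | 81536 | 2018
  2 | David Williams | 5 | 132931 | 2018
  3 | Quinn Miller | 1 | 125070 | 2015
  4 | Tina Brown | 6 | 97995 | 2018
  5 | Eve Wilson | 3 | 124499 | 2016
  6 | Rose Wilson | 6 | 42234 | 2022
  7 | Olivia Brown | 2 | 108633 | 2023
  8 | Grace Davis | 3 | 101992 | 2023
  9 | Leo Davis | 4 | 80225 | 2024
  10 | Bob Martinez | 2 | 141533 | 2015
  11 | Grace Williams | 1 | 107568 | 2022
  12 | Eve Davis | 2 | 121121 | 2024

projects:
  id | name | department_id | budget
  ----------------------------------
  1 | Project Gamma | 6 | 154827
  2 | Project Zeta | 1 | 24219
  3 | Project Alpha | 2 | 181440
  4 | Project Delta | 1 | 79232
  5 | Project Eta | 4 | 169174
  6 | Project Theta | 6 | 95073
SELECT p.name, MAX(c.salary) AS max_salary FROM employees c JOIN departments p ON c.department_id = p.id GROUP BY p.id, p.name ORDER BY max_salary ASC

Execution result:
name | max_salary
Engineering | 80225
Operations | 97995
IT | 124499
Finance | 125070
Sales | 132931
Legal | 141533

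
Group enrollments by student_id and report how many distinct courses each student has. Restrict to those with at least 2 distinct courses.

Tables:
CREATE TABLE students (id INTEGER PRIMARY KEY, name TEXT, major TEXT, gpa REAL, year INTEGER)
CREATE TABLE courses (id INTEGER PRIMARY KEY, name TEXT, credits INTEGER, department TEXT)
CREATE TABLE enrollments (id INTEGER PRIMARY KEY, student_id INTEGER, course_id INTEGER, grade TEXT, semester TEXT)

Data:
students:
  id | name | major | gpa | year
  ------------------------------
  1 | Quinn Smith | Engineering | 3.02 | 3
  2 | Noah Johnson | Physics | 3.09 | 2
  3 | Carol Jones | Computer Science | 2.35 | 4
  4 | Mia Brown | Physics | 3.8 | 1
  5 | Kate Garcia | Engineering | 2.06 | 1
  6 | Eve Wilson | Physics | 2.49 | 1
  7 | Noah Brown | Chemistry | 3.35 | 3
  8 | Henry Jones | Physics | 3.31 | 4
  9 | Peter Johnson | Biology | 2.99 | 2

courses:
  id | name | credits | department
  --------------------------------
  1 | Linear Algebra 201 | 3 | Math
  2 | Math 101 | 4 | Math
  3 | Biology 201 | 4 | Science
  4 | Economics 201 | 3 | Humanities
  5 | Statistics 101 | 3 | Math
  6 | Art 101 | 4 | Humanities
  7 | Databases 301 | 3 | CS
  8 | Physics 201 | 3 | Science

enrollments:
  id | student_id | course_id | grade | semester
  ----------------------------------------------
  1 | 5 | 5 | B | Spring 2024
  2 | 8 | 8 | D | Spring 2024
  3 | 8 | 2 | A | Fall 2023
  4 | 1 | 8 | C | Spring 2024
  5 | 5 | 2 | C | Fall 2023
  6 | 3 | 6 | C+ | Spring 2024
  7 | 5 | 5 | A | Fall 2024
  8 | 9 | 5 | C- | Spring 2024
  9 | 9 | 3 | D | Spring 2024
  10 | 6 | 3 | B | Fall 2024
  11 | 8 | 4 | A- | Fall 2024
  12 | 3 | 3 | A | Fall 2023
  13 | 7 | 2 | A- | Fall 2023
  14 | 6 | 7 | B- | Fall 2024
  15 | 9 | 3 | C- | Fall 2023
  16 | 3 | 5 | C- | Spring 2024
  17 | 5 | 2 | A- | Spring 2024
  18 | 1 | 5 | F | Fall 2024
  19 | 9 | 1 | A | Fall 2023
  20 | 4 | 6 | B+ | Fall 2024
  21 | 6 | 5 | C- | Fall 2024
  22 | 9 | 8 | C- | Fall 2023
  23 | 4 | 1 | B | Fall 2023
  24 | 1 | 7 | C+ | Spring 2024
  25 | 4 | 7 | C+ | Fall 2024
SELECT student_id, COUNT(DISTINCT course_id) AS distinct_course_count FROM enrollments GROUP BY student_id HAVING COUNT(DISTINCT course_id) >= 2

Execution result:
student_id | distinct_course_count
1 | 3
3 | 3
4 | 3
5 | 2
6 | 3
8 | 3
9 | 4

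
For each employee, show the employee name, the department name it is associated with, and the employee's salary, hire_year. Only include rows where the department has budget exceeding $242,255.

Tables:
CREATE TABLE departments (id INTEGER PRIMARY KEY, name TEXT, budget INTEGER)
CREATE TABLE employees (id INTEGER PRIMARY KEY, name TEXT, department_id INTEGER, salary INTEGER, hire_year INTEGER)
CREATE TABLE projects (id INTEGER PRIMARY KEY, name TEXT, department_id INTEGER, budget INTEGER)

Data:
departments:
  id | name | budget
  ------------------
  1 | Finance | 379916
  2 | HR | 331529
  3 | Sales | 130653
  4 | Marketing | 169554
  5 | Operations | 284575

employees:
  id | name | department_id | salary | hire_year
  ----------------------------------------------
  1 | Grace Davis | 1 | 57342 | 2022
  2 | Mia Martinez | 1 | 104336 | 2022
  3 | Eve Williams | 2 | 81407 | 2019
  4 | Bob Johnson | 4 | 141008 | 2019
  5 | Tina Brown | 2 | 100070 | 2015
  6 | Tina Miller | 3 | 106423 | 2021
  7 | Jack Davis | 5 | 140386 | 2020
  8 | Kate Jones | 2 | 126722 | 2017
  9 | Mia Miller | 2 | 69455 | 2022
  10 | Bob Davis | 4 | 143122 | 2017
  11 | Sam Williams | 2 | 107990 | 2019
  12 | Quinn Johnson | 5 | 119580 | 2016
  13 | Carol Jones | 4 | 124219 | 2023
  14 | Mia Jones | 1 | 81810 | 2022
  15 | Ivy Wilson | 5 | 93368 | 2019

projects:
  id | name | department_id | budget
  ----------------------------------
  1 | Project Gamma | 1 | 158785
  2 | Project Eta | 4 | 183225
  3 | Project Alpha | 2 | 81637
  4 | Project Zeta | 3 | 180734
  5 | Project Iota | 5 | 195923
SELECT c.name, p.name AS department, c.salary, c.hire_year FROM employees c JOIN departments p ON c.department_id = p.id WHERE p.budget > 242255

Execution result:
name | department | salary | hire_year
Grace Davis | Finance | 57342 | 2022
Mia Martinez | Finance | 104336 | 2022
Eve Williams | HR | 81407 | 2019
Tina Brown | HR | 100070 | 2015
Jack Davis | Operations | 140386 | 2020
Kate Jones | HR | 126722 | 2017
Mia Miller | HR | 69455 | 2022
Sam Williams | HR | 107990 | 2019
Quinn Johnson | Operations | 119580 | 2016
Mia Jones | Finance | 81810 | 2022
Ivy Wilson | Operations | 93368 | 2019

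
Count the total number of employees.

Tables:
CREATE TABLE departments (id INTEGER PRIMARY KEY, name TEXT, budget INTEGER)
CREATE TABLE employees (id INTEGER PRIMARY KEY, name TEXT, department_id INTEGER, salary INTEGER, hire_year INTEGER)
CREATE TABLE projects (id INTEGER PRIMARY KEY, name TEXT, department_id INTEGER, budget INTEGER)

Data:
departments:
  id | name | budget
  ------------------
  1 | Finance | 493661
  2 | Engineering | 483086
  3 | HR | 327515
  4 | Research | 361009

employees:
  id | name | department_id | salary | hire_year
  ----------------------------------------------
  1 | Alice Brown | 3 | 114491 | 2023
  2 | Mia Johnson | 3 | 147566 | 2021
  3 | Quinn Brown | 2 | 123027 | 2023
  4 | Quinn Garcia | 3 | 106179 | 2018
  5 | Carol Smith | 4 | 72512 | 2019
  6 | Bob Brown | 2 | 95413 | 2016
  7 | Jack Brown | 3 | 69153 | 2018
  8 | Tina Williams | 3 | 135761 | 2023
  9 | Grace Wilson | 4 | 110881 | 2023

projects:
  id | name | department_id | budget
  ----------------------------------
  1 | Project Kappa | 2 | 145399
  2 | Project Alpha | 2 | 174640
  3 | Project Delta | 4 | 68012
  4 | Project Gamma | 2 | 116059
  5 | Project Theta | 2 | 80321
SELECT COUNT(*) FROM employees

Execution result:
9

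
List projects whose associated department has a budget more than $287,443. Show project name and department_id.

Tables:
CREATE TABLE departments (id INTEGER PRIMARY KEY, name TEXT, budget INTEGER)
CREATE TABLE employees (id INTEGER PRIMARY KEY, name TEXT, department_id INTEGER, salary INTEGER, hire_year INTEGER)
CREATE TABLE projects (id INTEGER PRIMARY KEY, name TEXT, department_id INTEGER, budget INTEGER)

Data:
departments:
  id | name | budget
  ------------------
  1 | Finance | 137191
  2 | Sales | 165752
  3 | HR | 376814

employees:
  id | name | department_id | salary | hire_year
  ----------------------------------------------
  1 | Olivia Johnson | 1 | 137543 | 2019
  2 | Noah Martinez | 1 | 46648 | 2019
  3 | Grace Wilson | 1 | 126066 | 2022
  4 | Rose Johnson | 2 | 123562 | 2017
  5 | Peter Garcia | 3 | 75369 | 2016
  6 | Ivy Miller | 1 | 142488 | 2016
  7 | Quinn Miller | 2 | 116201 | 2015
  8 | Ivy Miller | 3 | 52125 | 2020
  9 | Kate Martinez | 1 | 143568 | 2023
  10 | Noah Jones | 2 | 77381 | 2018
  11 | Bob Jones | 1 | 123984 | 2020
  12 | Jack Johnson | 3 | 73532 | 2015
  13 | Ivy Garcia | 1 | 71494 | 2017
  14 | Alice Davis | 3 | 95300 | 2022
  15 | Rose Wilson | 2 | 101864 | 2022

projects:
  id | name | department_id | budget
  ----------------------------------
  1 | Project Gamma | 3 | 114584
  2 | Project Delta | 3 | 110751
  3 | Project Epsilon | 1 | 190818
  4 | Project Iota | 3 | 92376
SELECT name, department_id FROM projects WHERE department_id IN (SELECT id FROM departments WHERE budget > 287443)

Execution result:
name | department_id
Project Gamma | 3
Project Delta | 3
Project Iota | 3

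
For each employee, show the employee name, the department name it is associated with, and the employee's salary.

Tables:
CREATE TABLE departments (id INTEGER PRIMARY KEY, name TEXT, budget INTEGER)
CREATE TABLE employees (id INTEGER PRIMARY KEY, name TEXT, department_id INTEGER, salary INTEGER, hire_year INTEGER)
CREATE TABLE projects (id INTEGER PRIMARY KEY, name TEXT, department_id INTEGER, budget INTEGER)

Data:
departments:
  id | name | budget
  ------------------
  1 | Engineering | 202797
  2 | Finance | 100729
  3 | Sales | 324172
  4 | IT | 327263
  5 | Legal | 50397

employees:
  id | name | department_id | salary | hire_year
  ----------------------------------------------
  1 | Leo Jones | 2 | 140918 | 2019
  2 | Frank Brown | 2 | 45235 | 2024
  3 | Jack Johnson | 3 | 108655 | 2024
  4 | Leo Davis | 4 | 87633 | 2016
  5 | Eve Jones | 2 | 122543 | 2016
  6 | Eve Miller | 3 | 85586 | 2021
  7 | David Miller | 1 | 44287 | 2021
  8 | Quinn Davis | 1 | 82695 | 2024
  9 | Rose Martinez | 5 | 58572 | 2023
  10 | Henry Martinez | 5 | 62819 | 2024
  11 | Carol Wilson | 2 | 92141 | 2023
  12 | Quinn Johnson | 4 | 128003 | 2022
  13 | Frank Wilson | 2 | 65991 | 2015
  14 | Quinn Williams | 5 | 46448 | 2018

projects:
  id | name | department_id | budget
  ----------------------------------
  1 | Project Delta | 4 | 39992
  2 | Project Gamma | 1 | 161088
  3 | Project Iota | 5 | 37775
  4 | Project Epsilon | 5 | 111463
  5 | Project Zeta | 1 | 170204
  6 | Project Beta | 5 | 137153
SELECT c.name, p.name AS department, c.salary FROM employees c JOIN departments p ON c.department_id = p.id

Execution result:
name | department | salary
Leo Jones | Finance | 140918
Frank Brown | Finance | 45235
Jack Johnson | Sales | 108655
Leo Davis | IT | 87633
Eve Jones | Finance | 122543
Eve Miller | Sales | 85586
David Miller | Engineering | 44287
Quinn Davis | Engineering | 82695
Rose Martinez | Legal | 58572
Henry Martinez | Legal | 62819
Carol Wilson | Finance | 92141
Quinn Johnson | IT | 128003
Frank Wilson | Finance | 65991
Quinn Williams | Legal | 46448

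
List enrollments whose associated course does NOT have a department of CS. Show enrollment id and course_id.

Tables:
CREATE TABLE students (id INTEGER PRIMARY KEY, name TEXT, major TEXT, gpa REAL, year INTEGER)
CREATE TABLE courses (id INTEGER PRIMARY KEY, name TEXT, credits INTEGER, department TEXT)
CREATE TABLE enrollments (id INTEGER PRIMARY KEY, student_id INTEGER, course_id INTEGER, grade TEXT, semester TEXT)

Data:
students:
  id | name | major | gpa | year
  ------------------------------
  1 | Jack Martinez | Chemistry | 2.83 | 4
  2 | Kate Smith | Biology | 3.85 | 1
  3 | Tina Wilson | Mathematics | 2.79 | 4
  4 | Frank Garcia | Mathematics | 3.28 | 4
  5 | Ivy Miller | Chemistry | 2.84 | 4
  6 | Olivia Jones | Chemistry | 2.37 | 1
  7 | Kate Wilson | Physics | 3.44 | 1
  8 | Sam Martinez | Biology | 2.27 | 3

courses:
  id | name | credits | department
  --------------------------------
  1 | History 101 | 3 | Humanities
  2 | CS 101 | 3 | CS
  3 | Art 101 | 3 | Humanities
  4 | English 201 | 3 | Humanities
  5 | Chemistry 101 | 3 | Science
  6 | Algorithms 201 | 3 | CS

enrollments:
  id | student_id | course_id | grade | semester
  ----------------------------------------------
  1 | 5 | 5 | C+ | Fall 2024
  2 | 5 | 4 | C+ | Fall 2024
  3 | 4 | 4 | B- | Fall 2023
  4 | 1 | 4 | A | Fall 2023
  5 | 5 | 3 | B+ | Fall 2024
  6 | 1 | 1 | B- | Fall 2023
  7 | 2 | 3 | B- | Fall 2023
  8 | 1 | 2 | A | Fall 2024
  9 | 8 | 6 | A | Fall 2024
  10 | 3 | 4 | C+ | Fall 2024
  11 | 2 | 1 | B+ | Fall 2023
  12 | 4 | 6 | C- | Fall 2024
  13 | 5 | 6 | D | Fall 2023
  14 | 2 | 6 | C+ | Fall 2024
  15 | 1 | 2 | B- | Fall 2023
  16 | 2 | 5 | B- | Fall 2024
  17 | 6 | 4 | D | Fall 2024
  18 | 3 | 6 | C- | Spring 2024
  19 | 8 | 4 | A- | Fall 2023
SELECT id, course_id FROM enrollments WHERE course_id NOT IN (SELECT id FROM courses WHERE department = 'CS')

Execution result:
id | course_id
1 | 5
2 | 4
3 | 4
4 | 4
5 | 3
6 | 1
7 | 3
10 | 4
11 | 1
16 | 5
17 | 4
19 | 4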